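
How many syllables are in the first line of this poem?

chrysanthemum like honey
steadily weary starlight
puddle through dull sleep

The first line: chrysanthemum (4), like (1), honey (2) → 7

7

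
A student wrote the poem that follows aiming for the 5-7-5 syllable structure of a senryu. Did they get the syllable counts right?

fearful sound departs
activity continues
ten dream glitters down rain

Line 1: fearful (2), sound (1), departs (2) → 5 ✓
Line 2: activity (4), continues (3) → 7 ✓
Line 3: ten (1), dream (1), glitters (2), down (1), rain (1) → 6 (expected 5)

No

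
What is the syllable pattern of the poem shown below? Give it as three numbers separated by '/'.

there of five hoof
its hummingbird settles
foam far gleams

Line 1: "there of five hoof": 1+1+1+1 = 4
Line 2: "its hummingbird settles": 1+3+2 = 6
Line 3: "foam far gleams": 1+1+1 = 3

4/6/3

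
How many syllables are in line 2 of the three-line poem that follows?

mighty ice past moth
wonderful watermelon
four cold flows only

Line 2: wonderful(3) + watermelon(4) = 7

7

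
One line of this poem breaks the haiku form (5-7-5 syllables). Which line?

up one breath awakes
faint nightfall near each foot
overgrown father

Line 2

Line 1: "up one breath awakes": 1+1+1+2 = 5 ✓
Line 2: "faint nightfall near each foot": 1+2+1+1+1 = 6 (expected 7)
Line 3: "overgrown father": 3+2 = 5 ✓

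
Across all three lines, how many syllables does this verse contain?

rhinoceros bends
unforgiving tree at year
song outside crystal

17

Line 1: "rhinoceros bends": 4+1 = 5
Line 2: "unforgiving tree at year": 4+1+1+1 = 7
Line 3: "song outside crystal": 1+2+2 = 5
Total: 5 + 7 + 5 = 17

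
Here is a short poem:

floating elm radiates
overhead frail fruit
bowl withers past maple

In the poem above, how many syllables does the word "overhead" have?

"overhead" has 3 syllables.

3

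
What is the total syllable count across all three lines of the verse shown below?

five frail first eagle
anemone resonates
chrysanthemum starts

17

Line 1: five (1), frail (1), first (1), eagle (2) → 5
Line 2: anemone (4), resonates (3) → 7
Line 3: chrysanthemum (4), starts (1) → 5
Total: 5 + 7 + 5 = 17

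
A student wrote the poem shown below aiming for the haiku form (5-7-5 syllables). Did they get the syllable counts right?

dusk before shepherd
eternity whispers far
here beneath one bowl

Line 1: dusk(1) + before(2) + shepherd(2) = 5 ✓
Line 2: eternity(4) + whispers(2) + far(1) = 7 ✓
Line 3: here(1) + beneath(2) + one(1) + bowl(1) = 5 ✓

Yes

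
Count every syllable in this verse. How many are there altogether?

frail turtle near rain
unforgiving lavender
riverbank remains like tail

Line 1: frail (1), turtle (2), near (1), rain (1) → 5
Line 2: unforgiving (4), lavender (3) → 7
Line 3: riverbank (3), remains (2), like (1), tail (1) → 7
Total: 5 + 7 + 7 = 19

19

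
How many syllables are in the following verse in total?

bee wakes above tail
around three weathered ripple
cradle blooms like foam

17

Line 1: bee (1), wakes (1), above (2), tail (1) → 5
Line 2: around (2), three (1), weathered (2), ripple (2) → 7
Line 3: cradle (2), blooms (1), like (1), foam (1) → 5
Total: 5 + 7 + 5 = 17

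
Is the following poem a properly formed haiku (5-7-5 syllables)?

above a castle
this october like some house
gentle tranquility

Line 1: "above a castle": 2+1+2 = 5 ✓
Line 2: "this october like some house": 1+3+1+1+1 = 7 ✓
Line 3: "gentle tranquility": 2+4 = 6 (expected 5)

No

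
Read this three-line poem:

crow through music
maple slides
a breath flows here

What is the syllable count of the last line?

4

The last line: a(1) + breath(1) + flows(1) + here(1) = 4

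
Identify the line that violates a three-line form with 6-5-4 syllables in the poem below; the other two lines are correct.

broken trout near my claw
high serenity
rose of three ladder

Line 1: broken (2), trout (1), near (1), my (1), claw (1) → 6 ✓
Line 2: high (1), serenity (4) → 5 ✓
Line 3: rose (1), of (1), three (1), ladder (2) → 5 (expected 4)

Line 3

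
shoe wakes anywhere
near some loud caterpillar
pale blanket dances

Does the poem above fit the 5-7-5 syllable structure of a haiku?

Yes

Line 1: shoe (1), wakes (1), anywhere (3) → 5 ✓
Line 2: near (1), some (1), loud (1), caterpillar (4) → 7 ✓
Line 3: pale (1), blanket (2), dances (2) → 5 ✓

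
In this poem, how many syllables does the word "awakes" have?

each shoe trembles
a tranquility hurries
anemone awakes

2

"awakes" has 2 syllables.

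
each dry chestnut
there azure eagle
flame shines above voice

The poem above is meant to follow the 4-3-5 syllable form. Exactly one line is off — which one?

Line 1: each (1), dry (1), chestnut (2) → 4 ✓
Line 2: there (1), azure (2), eagle (2) → 5 (expected 3)
Line 3: flame (1), shines (1), above (2), voice (1) → 5 ✓

The second line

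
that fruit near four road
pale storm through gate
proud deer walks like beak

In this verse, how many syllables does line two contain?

Line two: "pale storm through gate": 1+1+1+1 = 4

4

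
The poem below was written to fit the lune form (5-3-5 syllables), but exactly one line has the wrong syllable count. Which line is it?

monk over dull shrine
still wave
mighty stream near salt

Line 1: monk (1), over (2), dull (1), shrine (1) → 5 ✓
Line 2: still (1), wave (1) → 2 (expected 3)
Line 3: mighty (2), stream (1), near (1), salt (1) → 5 ✓

The second line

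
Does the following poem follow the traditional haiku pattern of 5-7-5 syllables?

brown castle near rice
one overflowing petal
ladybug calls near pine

No

Line 1: brown (1), castle (2), near (1), rice (1) → 5 ✓
Line 2: one (1), overflowing (4), petal (2) → 7 ✓
Line 3: ladybug (3), calls (1), near (1), pine (1) → 6 (expected 5)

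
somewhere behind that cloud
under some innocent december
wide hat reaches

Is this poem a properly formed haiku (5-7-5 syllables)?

No

Line 1: "somewhere behind that cloud": 2+2+1+1 = 6 (expected 5)
Line 2: "under some innocent december": 2+1+3+3 = 9 (expected 7)
Line 3: "wide hat reaches": 1+1+2 = 4 (expected 5)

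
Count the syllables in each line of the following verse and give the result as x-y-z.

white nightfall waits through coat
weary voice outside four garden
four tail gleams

Line 1: white(1) + nightfall(2) + waits(1) + through(1) + coat(1) = 6
Line 2: weary(2) + voice(1) + outside(2) + four(1) + garden(2) = 8
Line 3: four(1) + tail(1) + gleams(1) = 3

6-8-3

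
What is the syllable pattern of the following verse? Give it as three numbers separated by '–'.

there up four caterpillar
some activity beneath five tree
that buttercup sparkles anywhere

Line 1: "there up four caterpillar": 1+1+1+4 = 7
Line 2: "some activity beneath five tree": 1+4+2+1+1 = 9
Line 3: "that buttercup sparkles anywhere": 1+3+2+3 = 9

7–9–9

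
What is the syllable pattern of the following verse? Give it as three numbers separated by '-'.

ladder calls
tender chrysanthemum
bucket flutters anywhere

Line 1: ladder (2), calls (1) → 3
Line 2: tender (2), chrysanthemum (4) → 6
Line 3: bucket (2), flutters (2), anywhere (3) → 7

3-6-7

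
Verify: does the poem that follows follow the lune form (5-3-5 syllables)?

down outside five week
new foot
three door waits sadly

Line 1: down(1) + outside(2) + five(1) + week(1) = 5 ✓
Line 2: new(1) + foot(1) = 2 (expected 3)
Line 3: three(1) + door(1) + waits(1) + sadly(2) = 5 ✓

No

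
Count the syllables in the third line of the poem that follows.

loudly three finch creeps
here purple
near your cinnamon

5

The third line: near (1), your (1), cinnamon (3) → 5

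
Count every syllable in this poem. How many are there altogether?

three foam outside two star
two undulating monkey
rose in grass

16

Line 1: "three foam outside two star": 1+1+2+1+1 = 6
Line 2: "two undulating monkey": 1+4+2 = 7
Line 3: "rose in grass": 1+1+1 = 3
Total: 6 + 7 + 3 = 16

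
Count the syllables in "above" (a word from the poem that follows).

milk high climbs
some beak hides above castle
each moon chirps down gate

2

"above" has 2 syllables.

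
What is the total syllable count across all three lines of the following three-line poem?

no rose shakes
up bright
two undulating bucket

12

Line 1: no (1), rose (1), shakes (1) → 3
Line 2: up (1), bright (1) → 2
Line 3: two (1), undulating (4), bucket (2) → 7
Total: 3 + 2 + 7 = 12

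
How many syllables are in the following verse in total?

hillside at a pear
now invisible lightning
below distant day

17

Line 1: hillside(2) + at(1) + a(1) + pear(1) = 5
Line 2: now(1) + invisible(4) + lightning(2) = 7
Line 3: below(2) + distant(2) + day(1) = 5
Total: 5 + 7 + 5 = 17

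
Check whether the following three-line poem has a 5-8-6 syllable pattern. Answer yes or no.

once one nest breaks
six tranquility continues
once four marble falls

Line 1: "once one nest breaks": 1+1+1+1 = 4 (expected 5)
Line 2: "six tranquility continues": 1+4+3 = 8 ✓
Line 3: "once four marble falls": 1+1+2+1 = 5 (expected 6)

No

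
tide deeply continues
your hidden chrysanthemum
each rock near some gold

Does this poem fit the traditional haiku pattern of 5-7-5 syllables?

Line 1: "tide deeply continues": 1+2+3 = 6 (expected 5)
Line 2: "your hidden chrysanthemum": 1+2+4 = 7 ✓
Line 3: "each rock near some gold": 1+1+1+1+1 = 5 ✓

No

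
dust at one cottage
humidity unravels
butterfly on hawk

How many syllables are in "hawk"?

1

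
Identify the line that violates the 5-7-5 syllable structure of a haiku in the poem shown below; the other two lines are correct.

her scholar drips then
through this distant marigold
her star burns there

Line 1: her (1), scholar (2), drips (1), then (1) → 5 ✓
Line 2: through (1), this (1), distant (2), marigold (3) → 7 ✓
Line 3: her (1), star (1), burns (1), there (1) → 4 (expected 5)

The third line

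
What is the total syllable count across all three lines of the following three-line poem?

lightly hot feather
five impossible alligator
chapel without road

Line 1: lightly(2) + hot(1) + feather(2) = 5
Line 2: five(1) + impossible(4) + alligator(4) = 9
Line 3: chapel(2) + without(2) + road(1) = 5
Total: 5 + 9 + 5 = 19

19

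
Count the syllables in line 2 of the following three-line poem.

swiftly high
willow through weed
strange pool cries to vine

Line 2: willow (2), through (1), weed (1) → 4

4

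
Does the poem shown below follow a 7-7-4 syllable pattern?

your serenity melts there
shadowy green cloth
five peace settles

Line 1: "your serenity melts there": 1+4+1+1 = 7 ✓
Line 2: "shadowy green cloth": 3+1+1 = 5 (expected 7)
Line 3: "five peace settles": 1+1+2 = 4 ✓

No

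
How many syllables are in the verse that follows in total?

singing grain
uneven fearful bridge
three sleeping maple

Line 1: singing (2), grain (1) → 3
Line 2: uneven (3), fearful (2), bridge (1) → 6
Line 3: three (1), sleeping (2), maple (2) → 5
Total: 3 + 6 + 5 = 14

14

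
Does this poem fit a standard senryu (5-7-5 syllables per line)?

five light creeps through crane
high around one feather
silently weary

No

Line 1: "five light creeps through crane": 1+1+1+1+1 = 5 ✓
Line 2: "high around one feather": 1+2+1+2 = 6 (expected 7)
Line 3: "silently weary": 3+2 = 5 ✓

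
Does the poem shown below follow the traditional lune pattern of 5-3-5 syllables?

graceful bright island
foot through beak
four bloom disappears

Line 1: "graceful bright island": 2+1+2 = 5 ✓
Line 2: "foot through beak": 1+1+1 = 3 ✓
Line 3: "four bloom disappears": 1+1+3 = 5 ✓

Yes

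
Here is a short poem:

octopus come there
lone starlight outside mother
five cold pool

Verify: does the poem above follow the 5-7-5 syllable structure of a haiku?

No

Line 1: octopus(3) + come(1) + there(1) = 5 ✓
Line 2: lone(1) + starlight(2) + outside(2) + mother(2) = 7 ✓
Line 3: five(1) + cold(1) + pool(1) = 3 (expected 5)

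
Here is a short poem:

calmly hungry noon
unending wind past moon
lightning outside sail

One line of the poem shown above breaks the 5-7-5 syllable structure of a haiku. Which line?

Line 1: calmly(2) + hungry(2) + noon(1) = 5 ✓
Line 2: unending(3) + wind(1) + past(1) + moon(1) = 6 (expected 7)
Line 3: lightning(2) + outside(2) + sail(1) = 5 ✓

Line 2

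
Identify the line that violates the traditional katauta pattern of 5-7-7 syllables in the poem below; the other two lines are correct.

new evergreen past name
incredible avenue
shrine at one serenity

The first line

Line 1: "new evergreen past name": 1+3+1+1 = 6 (expected 5)
Line 2: "incredible avenue": 4+3 = 7 ✓
Line 3: "shrine at one serenity": 1+1+1+4 = 7 ✓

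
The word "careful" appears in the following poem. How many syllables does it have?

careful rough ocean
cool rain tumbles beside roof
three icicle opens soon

"careful" has 2 syllables.

2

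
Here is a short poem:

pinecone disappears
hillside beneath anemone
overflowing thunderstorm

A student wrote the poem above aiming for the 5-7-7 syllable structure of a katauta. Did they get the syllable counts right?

Line 1: "pinecone disappears": 2+3 = 5 ✓
Line 2: "hillside beneath anemone": 2+2+4 = 8 (expected 7)
Line 3: "overflowing thunderstorm": 4+3 = 7 ✓

No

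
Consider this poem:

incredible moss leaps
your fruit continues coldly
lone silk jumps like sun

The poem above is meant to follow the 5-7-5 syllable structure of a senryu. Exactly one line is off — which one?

The first line

Line 1: incredible(4) + moss(1) + leaps(1) = 6 (expected 5)
Line 2: your(1) + fruit(1) + continues(3) + coldly(2) = 7 ✓
Line 3: lone(1) + silk(1) + jumps(1) + like(1) + sun(1) = 5 ✓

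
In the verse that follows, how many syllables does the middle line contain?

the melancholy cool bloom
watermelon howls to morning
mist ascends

8

The middle line: "watermelon howls to morning": 4+1+1+2 = 8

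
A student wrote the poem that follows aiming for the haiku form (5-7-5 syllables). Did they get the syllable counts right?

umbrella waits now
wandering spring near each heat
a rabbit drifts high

Yes

Line 1: umbrella (3), waits (1), now (1) → 5 ✓
Line 2: wandering (3), spring (1), near (1), each (1), heat (1) → 7 ✓
Line 3: a (1), rabbit (2), drifts (1), high (1) → 5 ✓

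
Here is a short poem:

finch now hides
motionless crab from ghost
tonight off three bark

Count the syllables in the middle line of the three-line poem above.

The middle line: motionless(3) + crab(1) + from(1) + ghost(1) = 6

6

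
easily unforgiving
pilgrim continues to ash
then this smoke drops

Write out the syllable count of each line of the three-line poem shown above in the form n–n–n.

Line 1: "easily unforgiving": 3+4 = 7
Line 2: "pilgrim continues to ash": 2+3+1+1 = 7
Line 3: "then this smoke drops": 1+1+1+1 = 4

7–7–4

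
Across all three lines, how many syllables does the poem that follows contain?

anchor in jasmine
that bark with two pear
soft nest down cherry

15

Line 1: anchor(2) + in(1) + jasmine(2) = 5
Line 2: that(1) + bark(1) + with(1) + two(1) + pear(1) = 5
Line 3: soft(1) + nest(1) + down(1) + cherry(2) = 5
Total: 5 + 5 + 5 = 15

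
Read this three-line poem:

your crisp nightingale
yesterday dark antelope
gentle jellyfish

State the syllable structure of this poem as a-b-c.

5-7-5

Line 1: your (1), crisp (1), nightingale (3) → 5
Line 2: yesterday (3), dark (1), antelope (3) → 7
Line 3: gentle (2), jellyfish (3) → 5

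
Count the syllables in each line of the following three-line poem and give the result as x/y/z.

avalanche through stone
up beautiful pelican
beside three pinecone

Line 1: avalanche (3), through (1), stone (1) → 5
Line 2: up (1), beautiful (3), pelican (3) → 7
Line 3: beside (2), three (1), pinecone (2) → 5

5/7/5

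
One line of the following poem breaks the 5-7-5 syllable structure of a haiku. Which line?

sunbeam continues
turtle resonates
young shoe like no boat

Line 2

Line 1: sunbeam(2) + continues(3) = 5 ✓
Line 2: turtle(2) + resonates(3) = 5 (expected 7)
Line 3: young(1) + shoe(1) + like(1) + no(1) + boat(1) = 5 ✓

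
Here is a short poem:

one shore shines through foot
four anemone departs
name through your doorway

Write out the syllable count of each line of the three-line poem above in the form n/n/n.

5/7/5

Line 1: "one shore shines through foot": 1+1+1+1+1 = 5
Line 2: "four anemone departs": 1+4+2 = 7
Line 3: "name through your doorway": 1+1+1+2 = 5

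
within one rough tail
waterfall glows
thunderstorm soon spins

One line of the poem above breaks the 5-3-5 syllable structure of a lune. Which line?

Line 1: "within one rough tail": 2+1+1+1 = 5 ✓
Line 2: "waterfall glows": 3+1 = 4 (expected 3)
Line 3: "thunderstorm soon spins": 3+1+1 = 5 ✓

The second line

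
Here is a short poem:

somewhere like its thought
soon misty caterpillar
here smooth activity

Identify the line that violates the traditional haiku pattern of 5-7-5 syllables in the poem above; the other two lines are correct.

Line 1: somewhere(2) + like(1) + its(1) + thought(1) = 5 ✓
Line 2: soon(1) + misty(2) + caterpillar(4) = 7 ✓
Line 3: here(1) + smooth(1) + activity(4) = 6 (expected 5)

The third line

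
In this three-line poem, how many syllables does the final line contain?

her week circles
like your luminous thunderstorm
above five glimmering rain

7

The final line: above (2), five (1), glimmering (3), rain (1) → 7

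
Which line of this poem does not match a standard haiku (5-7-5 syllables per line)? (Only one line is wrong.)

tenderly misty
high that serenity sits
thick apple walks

Line 1: tenderly (3), misty (2) → 5 ✓
Line 2: high (1), that (1), serenity (4), sits (1) → 7 ✓
Line 3: thick (1), apple (2), walks (1) → 4 (expected 5)

The third line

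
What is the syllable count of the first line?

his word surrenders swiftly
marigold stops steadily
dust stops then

7

The first line: his(1) + word(1) + surrenders(3) + swiftly(2) = 7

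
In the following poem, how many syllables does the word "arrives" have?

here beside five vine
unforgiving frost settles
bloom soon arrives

2

"arrives" has 2 syllables.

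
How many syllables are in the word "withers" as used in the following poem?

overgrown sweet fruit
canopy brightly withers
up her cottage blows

"withers" has 2 syllables.

2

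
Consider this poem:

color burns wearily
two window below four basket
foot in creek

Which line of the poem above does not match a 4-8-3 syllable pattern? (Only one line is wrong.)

Line 1: color (2), burns (1), wearily (3) → 6 (expected 4)
Line 2: two (1), window (2), below (2), four (1), basket (2) → 8 ✓
Line 3: foot (1), in (1), creek (1) → 3 ✓

The first line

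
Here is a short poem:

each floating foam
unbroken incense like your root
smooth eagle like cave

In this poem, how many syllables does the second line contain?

The second line: unbroken(3) + incense(2) + like(1) + your(1) + root(1) = 8

8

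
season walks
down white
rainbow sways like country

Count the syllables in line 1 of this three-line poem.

3

Line 1: season(2) + walks(1) = 3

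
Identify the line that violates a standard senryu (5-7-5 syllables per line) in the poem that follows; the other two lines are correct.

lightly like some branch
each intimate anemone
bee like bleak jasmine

Line 1: "lightly like some branch": 2+1+1+1 = 5 ✓
Line 2: "each intimate anemone": 1+3+4 = 8 (expected 7)
Line 3: "bee like bleak jasmine": 1+1+1+2 = 5 ✓

Line 2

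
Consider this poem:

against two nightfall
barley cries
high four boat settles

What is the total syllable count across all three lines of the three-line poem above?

13

Line 1: "against two nightfall": 2+1+2 = 5
Line 2: "barley cries": 2+1 = 3
Line 3: "high four boat settles": 1+1+1+2 = 5
Total: 5 + 3 + 5 = 13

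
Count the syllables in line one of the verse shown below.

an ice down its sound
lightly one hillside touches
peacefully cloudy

5

Line one: an (1), ice (1), down (1), its (1), sound (1) → 5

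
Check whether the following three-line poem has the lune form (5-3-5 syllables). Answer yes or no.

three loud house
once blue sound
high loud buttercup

Line 1: "three loud house": 1+1+1 = 3 (expected 5)
Line 2: "once blue sound": 1+1+1 = 3 ✓
Line 3: "high loud buttercup": 1+1+3 = 5 ✓

No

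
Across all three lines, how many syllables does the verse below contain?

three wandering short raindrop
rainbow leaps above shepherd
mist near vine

Line 1: three (1), wandering (3), short (1), raindrop (2) → 7
Line 2: rainbow (2), leaps (1), above (2), shepherd (2) → 7
Line 3: mist (1), near (1), vine (1) → 3
Total: 7 + 7 + 3 = 17

17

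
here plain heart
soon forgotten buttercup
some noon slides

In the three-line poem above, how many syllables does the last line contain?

The last line: some (1), noon (1), slides (1) → 3

3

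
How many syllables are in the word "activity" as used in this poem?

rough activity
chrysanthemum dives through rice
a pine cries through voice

"activity" has 4 syllables.

4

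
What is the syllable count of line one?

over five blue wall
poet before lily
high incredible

Line one: over (2), five (1), blue (1), wall (1) → 5

5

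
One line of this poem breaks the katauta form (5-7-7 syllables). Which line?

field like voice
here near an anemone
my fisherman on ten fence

Line 1: field (1), like (1), voice (1) → 3 (expected 5)
Line 2: here (1), near (1), an (1), anemone (4) → 7 ✓
Line 3: my (1), fisherman (3), on (1), ten (1), fence (1) → 7 ✓

Line 1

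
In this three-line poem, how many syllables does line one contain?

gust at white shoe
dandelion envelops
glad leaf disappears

Line one: gust (1), at (1), white (1), shoe (1) → 4

4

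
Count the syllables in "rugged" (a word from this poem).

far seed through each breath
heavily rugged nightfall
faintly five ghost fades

2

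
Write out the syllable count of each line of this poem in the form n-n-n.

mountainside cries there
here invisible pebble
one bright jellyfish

Line 1: mountainside(3) + cries(1) + there(1) = 5
Line 2: here(1) + invisible(4) + pebble(2) = 7
Line 3: one(1) + bright(1) + jellyfish(3) = 5

5-7-5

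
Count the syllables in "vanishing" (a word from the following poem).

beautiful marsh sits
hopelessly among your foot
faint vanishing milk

3

"vanishing" has 3 syllables.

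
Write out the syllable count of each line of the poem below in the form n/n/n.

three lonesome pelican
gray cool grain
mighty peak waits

Line 1: three (1), lonesome (2), pelican (3) → 6
Line 2: gray (1), cool (1), grain (1) → 3
Line 3: mighty (2), peak (1), waits (1) → 4

6/3/4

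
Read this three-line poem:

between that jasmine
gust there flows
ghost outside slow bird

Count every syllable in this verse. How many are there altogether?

Line 1: "between that jasmine": 2+1+2 = 5
Line 2: "gust there flows": 1+1+1 = 3
Line 3: "ghost outside slow bird": 1+2+1+1 = 5
Total: 5 + 3 + 5 = 13

13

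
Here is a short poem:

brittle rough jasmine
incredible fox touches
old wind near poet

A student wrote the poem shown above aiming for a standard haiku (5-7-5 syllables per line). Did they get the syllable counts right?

Line 1: brittle (2), rough (1), jasmine (2) → 5 ✓
Line 2: incredible (4), fox (1), touches (2) → 7 ✓
Line 3: old (1), wind (1), near (1), poet (2) → 5 ✓

Yes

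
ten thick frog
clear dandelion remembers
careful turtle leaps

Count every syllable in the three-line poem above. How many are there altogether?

16

Line 1: ten (1), thick (1), frog (1) → 3
Line 2: clear (1), dandelion (4), remembers (3) → 8
Line 3: careful (2), turtle (2), leaps (1) → 5
Total: 3 + 8 + 5 = 16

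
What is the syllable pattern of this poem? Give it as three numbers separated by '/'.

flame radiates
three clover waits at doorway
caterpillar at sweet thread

4/7/7

Line 1: flame(1) + radiates(3) = 4
Line 2: three(1) + clover(2) + waits(1) + at(1) + doorway(2) = 7
Line 3: caterpillar(4) + at(1) + sweet(1) + thread(1) = 7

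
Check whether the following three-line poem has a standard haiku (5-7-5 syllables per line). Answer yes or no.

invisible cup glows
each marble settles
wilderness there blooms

Line 1: "invisible cup glows": 4+1+1 = 6 (expected 5)
Line 2: "each marble settles": 1+2+2 = 5 (expected 7)
Line 3: "wilderness there blooms": 3+1+1 = 5 ✓

No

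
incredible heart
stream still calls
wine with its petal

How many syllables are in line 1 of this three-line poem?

5

Line 1: incredible (4), heart (1) → 5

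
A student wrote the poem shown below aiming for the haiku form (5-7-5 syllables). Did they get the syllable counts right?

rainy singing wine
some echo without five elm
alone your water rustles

Line 1: rainy(2) + singing(2) + wine(1) = 5 ✓
Line 2: some(1) + echo(2) + without(2) + five(1) + elm(1) = 7 ✓
Line 3: alone(2) + your(1) + water(2) + rustles(2) = 7 (expected 5)

No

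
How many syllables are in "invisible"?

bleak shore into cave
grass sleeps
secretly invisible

4

"invisible" has 4 syllables.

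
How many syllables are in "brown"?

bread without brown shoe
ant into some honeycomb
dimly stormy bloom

1

"brown" has 1 syllable.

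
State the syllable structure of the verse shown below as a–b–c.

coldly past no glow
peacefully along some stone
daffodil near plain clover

Line 1: coldly(2) + past(1) + no(1) + glow(1) = 5
Line 2: peacefully(3) + along(2) + some(1) + stone(1) = 7
Line 3: daffodil(3) + near(1) + plain(1) + clover(2) = 7

5–7–7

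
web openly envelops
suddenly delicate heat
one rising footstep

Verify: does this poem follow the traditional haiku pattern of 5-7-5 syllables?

Line 1: web (1), openly (3), envelops (3) → 7 (expected 5)
Line 2: suddenly (3), delicate (3), heat (1) → 7 ✓
Line 3: one (1), rising (2), footstep (2) → 5 ✓

No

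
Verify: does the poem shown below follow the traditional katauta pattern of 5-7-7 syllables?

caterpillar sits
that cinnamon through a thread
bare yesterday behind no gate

Line 1: "caterpillar sits": 4+1 = 5 ✓
Line 2: "that cinnamon through a thread": 1+3+1+1+1 = 7 ✓
Line 3: "bare yesterday behind no gate": 1+3+2+1+1 = 8 (expected 7)

No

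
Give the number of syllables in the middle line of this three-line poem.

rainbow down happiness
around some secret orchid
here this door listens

7

The middle line: "around some secret orchid": 2+1+2+2 = 7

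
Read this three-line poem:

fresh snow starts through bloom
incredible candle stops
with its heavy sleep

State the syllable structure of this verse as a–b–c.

Line 1: fresh (1), snow (1), starts (1), through (1), bloom (1) → 5
Line 2: incredible (4), candle (2), stops (1) → 7
Line 3: with (1), its (1), heavy (2), sleep (1) → 5

5–7–5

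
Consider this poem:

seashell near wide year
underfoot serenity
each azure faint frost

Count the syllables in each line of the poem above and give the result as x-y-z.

Line 1: "seashell near wide year": 2+1+1+1 = 5
Line 2: "underfoot serenity": 3+4 = 7
Line 3: "each azure faint frost": 1+2+1+1 = 5

5-7-5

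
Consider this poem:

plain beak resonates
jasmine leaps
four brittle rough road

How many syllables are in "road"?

1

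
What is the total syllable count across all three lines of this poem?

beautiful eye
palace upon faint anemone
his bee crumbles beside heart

20

Line 1: beautiful(3) + eye(1) = 4
Line 2: palace(2) + upon(2) + faint(1) + anemone(4) = 9
Line 3: his(1) + bee(1) + crumbles(2) + beside(2) + heart(1) = 7
Total: 4 + 9 + 7 = 20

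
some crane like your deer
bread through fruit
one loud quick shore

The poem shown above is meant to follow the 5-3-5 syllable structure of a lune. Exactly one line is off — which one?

Line 1: some(1) + crane(1) + like(1) + your(1) + deer(1) = 5 ✓
Line 2: bread(1) + through(1) + fruit(1) = 3 ✓
Line 3: one(1) + loud(1) + quick(1) + shore(1) = 4 (expected 5)

Line 3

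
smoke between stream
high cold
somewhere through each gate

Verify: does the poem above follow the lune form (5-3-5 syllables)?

Line 1: "smoke between stream": 1+2+1 = 4 (expected 5)
Line 2: "high cold": 1+1 = 2 (expected 3)
Line 3: "somewhere through each gate": 2+1+1+1 = 5 ✓

No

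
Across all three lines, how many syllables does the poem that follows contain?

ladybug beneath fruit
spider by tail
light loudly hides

14

Line 1: ladybug (3), beneath (2), fruit (1) → 6
Line 2: spider (2), by (1), tail (1) → 4
Line 3: light (1), loudly (2), hides (1) → 4
Total: 6 + 4 + 4 = 14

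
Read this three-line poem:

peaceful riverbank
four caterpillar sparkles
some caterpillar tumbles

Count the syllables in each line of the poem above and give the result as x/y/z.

Line 1: "peaceful riverbank": 2+3 = 5
Line 2: "four caterpillar sparkles": 1+4+2 = 7
Line 3: "some caterpillar tumbles": 1+4+2 = 7

5/7/7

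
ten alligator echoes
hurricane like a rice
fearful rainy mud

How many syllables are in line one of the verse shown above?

Line one: ten(1) + alligator(4) + echoes(2) = 7

7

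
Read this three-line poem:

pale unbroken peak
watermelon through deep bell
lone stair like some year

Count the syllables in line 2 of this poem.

7

Line 2: watermelon(4) + through(1) + deep(1) + bell(1) = 7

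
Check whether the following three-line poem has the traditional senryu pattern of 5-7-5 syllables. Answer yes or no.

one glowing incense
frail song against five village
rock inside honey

Line 1: one(1) + glowing(2) + incense(2) = 5 ✓
Line 2: frail(1) + song(1) + against(2) + five(1) + village(2) = 7 ✓
Line 3: rock(1) + inside(2) + honey(2) = 5 ✓

Yes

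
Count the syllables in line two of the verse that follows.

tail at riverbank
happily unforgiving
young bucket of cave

7

Line two: "happily unforgiving": 3+4 = 7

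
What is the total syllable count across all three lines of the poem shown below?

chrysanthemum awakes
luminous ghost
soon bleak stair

13

Line 1: chrysanthemum(4) + awakes(2) = 6
Line 2: luminous(3) + ghost(1) = 4
Line 3: soon(1) + bleak(1) + stair(1) = 3
Total: 6 + 4 + 3 = 13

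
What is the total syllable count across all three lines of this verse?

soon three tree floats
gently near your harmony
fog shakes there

14

Line 1: soon(1) + three(1) + tree(1) + floats(1) = 4
Line 2: gently(2) + near(1) + your(1) + harmony(3) = 7
Line 3: fog(1) + shakes(1) + there(1) = 3
Total: 4 + 7 + 3 = 14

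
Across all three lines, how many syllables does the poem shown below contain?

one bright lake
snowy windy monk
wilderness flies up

13

Line 1: one(1) + bright(1) + lake(1) = 3
Line 2: snowy(2) + windy(2) + monk(1) = 5
Line 3: wilderness(3) + flies(1) + up(1) = 5
Total: 3 + 5 + 5 = 13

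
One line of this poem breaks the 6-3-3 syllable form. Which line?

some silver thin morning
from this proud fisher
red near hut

The second line

Line 1: some (1), silver (2), thin (1), morning (2) → 6 ✓
Line 2: from (1), this (1), proud (1), fisher (2) → 5 (expected 3)
Line 3: red (1), near (1), hut (1) → 3 ✓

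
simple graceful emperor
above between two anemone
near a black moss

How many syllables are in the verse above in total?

Line 1: simple (2), graceful (2), emperor (3) → 7
Line 2: above (2), between (2), two (1), anemone (4) → 9
Line 3: near (1), a (1), black (1), moss (1) → 4
Total: 7 + 9 + 4 = 20

20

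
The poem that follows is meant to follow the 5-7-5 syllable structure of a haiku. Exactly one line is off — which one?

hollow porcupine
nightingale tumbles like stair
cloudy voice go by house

The third line

Line 1: hollow (2), porcupine (3) → 5 ✓
Line 2: nightingale (3), tumbles (2), like (1), stair (1) → 7 ✓
Line 3: cloudy (2), voice (1), go (1), by (1), house (1) → 6 (expected 5)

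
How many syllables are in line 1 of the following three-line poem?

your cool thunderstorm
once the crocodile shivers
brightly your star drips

5

Line 1: your (1), cool (1), thunderstorm (3) → 5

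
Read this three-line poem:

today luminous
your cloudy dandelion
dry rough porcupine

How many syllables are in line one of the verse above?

Line one: "today luminous": 2+3 = 5

5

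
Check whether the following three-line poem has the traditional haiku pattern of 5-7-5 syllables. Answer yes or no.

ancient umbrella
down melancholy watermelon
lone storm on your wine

No

Line 1: ancient (2), umbrella (3) → 5 ✓
Line 2: down (1), melancholy (4), watermelon (4) → 9 (expected 7)
Line 3: lone (1), storm (1), on (1), your (1), wine (1) → 5 ✓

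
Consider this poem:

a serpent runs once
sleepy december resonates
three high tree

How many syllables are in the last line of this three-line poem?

3

The last line: "three high tree": 1+1+1 = 3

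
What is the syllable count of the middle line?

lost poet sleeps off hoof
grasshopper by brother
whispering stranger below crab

6

The middle line: grasshopper(3) + by(1) + brother(2) = 6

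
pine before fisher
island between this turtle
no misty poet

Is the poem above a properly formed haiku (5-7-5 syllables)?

Line 1: "pine before fisher": 1+2+2 = 5 ✓
Line 2: "island between this turtle": 2+2+1+2 = 7 ✓
Line 3: "no misty poet": 1+2+2 = 5 ✓

Yes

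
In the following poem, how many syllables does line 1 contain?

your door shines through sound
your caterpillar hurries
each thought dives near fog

Line 1: "your door shines through sound": 1+1+1+1+1 = 5

5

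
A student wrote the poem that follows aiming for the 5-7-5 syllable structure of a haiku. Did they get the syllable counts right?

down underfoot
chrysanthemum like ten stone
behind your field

Line 1: down (1), underfoot (3) → 4 (expected 5)
Line 2: chrysanthemum (4), like (1), ten (1), stone (1) → 7 ✓
Line 3: behind (2), your (1), field (1) → 4 (expected 5)

No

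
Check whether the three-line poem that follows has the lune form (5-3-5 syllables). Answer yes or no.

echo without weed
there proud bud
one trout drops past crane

Yes

Line 1: echo(2) + without(2) + weed(1) = 5 ✓
Line 2: there(1) + proud(1) + bud(1) = 3 ✓
Line 3: one(1) + trout(1) + drops(1) + past(1) + crane(1) = 5 ✓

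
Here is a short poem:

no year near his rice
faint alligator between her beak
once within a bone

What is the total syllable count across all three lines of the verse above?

Line 1: no (1), year (1), near (1), his (1), rice (1) → 5
Line 2: faint (1), alligator (4), between (2), her (1), beak (1) → 9
Line 3: once (1), within (2), a (1), bone (1) → 5
Total: 5 + 9 + 5 = 19

19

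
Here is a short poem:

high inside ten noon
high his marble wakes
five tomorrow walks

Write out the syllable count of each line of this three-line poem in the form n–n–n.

5–5–5

Line 1: "high inside ten noon": 1+2+1+1 = 5
Line 2: "high his marble wakes": 1+1+2+1 = 5
Line 3: "five tomorrow walks": 1+3+1 = 5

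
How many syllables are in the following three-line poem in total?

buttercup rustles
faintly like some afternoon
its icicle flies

Line 1: "buttercup rustles": 3+2 = 5
Line 2: "faintly like some afternoon": 2+1+1+3 = 7
Line 3: "its icicle flies": 1+3+1 = 5
Total: 5 + 7 + 5 = 17

17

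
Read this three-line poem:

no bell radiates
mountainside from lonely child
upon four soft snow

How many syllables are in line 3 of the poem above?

5

Line 3: upon(2) + four(1) + soft(1) + snow(1) = 5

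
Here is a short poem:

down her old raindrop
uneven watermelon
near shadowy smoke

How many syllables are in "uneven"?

3

"uneven" has 3 syllables.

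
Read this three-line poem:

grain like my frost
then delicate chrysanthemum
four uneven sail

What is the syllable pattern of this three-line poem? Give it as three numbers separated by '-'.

4-8-5

Line 1: "grain like my frost": 1+1+1+1 = 4
Line 2: "then delicate chrysanthemum": 1+3+4 = 8
Line 3: "four uneven sail": 1+3+1 = 5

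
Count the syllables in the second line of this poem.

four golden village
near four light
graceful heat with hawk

The second line: near(1) + four(1) + light(1) = 3

3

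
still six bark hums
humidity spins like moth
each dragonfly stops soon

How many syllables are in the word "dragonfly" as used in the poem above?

3

"dragonfly" has 3 syllables.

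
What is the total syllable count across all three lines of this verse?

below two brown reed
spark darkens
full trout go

11

Line 1: below (2), two (1), brown (1), reed (1) → 5
Line 2: spark (1), darkens (2) → 3
Line 3: full (1), trout (1), go (1) → 3
Total: 5 + 3 + 3 = 11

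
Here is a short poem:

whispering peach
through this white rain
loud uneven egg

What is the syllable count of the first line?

4

The first line: "whispering peach": 3+1 = 4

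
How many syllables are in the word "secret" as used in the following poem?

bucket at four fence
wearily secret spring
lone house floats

2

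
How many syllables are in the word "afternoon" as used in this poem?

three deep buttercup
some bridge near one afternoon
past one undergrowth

3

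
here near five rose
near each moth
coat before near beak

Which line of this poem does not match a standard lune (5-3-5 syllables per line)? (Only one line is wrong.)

The first line

Line 1: "here near five rose": 1+1+1+1 = 4 (expected 5)
Line 2: "near each moth": 1+1+1 = 3 ✓
Line 3: "coat before near beak": 1+2+1+1 = 5 ✓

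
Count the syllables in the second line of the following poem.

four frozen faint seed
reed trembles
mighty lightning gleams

The second line: reed(1) + trembles(2) = 3

3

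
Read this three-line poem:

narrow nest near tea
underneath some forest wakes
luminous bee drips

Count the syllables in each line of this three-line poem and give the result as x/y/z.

5/7/5

Line 1: narrow(2) + nest(1) + near(1) + tea(1) = 5
Line 2: underneath(3) + some(1) + forest(2) + wakes(1) = 7
Line 3: luminous(3) + bee(1) + drips(1) = 5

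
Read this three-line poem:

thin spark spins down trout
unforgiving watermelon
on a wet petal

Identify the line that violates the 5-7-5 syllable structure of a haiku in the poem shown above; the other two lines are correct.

Line 2

Line 1: thin(1) + spark(1) + spins(1) + down(1) + trout(1) = 5 ✓
Line 2: unforgiving(4) + watermelon(4) = 8 (expected 7)
Line 3: on(1) + a(1) + wet(1) + petal(2) = 5 ✓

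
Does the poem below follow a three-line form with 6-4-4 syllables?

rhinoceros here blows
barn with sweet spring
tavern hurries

Yes

Line 1: rhinoceros (4), here (1), blows (1) → 6 ✓
Line 2: barn (1), with (1), sweet (1), spring (1) → 4 ✓
Line 3: tavern (2), hurries (2) → 4 ✓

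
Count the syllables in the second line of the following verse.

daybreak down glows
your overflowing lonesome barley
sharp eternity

The second line: your (1), overflowing (4), lonesome (2), barley (2) → 9

9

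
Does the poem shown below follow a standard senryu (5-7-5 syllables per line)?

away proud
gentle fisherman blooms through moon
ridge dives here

No

Line 1: away(2) + proud(1) = 3 (expected 5)
Line 2: gentle(2) + fisherman(3) + blooms(1) + through(1) + moon(1) = 8 (expected 7)
Line 3: ridge(1) + dives(1) + here(1) = 3 (expected 5)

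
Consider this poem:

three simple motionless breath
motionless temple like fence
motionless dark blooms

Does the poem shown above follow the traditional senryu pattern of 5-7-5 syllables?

Line 1: three (1), simple (2), motionless (3), breath (1) → 7 (expected 5)
Line 2: motionless (3), temple (2), like (1), fence (1) → 7 ✓
Line 3: motionless (3), dark (1), blooms (1) → 5 ✓

No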